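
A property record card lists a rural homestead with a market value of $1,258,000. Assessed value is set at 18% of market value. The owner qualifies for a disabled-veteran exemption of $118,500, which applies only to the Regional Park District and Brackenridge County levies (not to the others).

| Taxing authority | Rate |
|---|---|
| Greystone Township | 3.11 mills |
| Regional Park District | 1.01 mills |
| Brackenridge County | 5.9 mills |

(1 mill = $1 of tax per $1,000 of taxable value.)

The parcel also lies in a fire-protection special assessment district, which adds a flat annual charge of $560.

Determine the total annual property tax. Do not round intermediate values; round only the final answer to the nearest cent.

Assessed value = $1,258,000 × 0.18 = $226,440
Greystone Township: $226,440 × 0.00311 = $704.2284
Regional Park District: ($226,440 − $118,500) × 0.00101 = $107,940 × 0.00101 = $109.0194
Brackenridge County: ($226,440 − $118,500) × 0.0059 = $107,940 × 0.0059 = $636.846
Levies subtotal = $1,450.0938
Total = $1,450.0938 + $560 = $2,010.0938

$2,010.09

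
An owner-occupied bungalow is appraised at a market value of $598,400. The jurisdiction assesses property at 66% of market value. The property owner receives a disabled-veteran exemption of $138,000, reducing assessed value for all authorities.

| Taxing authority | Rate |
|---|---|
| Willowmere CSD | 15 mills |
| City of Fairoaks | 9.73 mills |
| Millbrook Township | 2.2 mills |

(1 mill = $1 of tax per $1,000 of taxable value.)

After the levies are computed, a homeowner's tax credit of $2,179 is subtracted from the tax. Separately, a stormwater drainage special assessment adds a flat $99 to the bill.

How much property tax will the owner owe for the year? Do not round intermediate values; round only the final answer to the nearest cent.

$4,839.50

Assessed value = $598,400 × 0.66 = $394,944
Taxable value = $394,944 − $138,000 = $256,944
Willowmere CSD: $256,944 × 0.015 = $3,854.16
City of Fairoaks: $256,944 × 0.00973 = $2,500.06512
Millbrook Township: $256,944 × 0.0022 = $565.2768
Levies subtotal = $6,919.50192
After credit = $6,919.50192 − $2,179 = $4,740.50192
Total = $4,740.50192 + $99 = $4,839.50192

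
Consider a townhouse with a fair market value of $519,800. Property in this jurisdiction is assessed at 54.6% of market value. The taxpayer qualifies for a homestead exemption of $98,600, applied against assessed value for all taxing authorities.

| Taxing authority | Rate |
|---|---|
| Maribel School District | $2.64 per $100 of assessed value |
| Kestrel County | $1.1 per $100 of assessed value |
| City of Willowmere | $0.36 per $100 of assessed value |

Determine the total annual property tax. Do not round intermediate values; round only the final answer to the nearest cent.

$7,593.64

Assessed value = $519,800 × 0.546 = $283,810.8
Taxable value = $283,810.8 − $98,600 = $185,210.8
Maribel School District: $185,210.8 × 0.0264 = $4,889.56512
Kestrel County: $185,210.8 × 0.011 = $2,037.3188
City of Willowmere: $185,210.8 × 0.0036 = $666.75888
Total = $4,889.56512 + $2,037.3188 + $666.75888 = $7,593.6428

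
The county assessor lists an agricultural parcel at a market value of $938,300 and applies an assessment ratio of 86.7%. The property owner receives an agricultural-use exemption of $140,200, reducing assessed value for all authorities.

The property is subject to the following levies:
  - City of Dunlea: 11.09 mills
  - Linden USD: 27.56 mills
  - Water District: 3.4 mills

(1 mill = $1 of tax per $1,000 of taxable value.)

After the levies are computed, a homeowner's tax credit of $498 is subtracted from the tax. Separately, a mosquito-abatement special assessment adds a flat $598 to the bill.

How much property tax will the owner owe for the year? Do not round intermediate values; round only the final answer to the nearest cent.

Assessed value = $938,300 × 0.867 = $813,506.1
Taxable value = $813,506.1 − $140,200 = $673,306.1
City of Dunlea: $673,306.1 × 0.01109 = $7,466.964649
Linden USD: $673,306.1 × 0.02756 = $18,556.316116
Water District: $673,306.1 × 0.0034 = $2,289.24074
Levies subtotal = $28,312.521505
After credit = $28,312.521505 − $498 = $27,814.521505
Total = $27,814.521505 + $598 = $28,412.521505

$28,412.52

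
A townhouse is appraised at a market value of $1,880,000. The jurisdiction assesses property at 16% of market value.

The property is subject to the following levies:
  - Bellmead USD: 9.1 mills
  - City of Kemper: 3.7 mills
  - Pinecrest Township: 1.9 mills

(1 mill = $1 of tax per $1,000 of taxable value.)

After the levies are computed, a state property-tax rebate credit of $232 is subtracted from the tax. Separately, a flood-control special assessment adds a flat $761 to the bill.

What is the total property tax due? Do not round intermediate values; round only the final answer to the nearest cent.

Assessed value = $1,880,000 × 0.16 = $300,800
Bellmead USD: $300,800 × 0.0091 = $2,737.28
City of Kemper: $300,800 × 0.0037 = $1,112.96
Pinecrest Township: $300,800 × 0.0019 = $571.52
Levies subtotal = $4,421.76
After credit = $4,421.76 − $232 = $4,189.76
Total = $4,189.76 + $761 = $4,950.76

$4,950.76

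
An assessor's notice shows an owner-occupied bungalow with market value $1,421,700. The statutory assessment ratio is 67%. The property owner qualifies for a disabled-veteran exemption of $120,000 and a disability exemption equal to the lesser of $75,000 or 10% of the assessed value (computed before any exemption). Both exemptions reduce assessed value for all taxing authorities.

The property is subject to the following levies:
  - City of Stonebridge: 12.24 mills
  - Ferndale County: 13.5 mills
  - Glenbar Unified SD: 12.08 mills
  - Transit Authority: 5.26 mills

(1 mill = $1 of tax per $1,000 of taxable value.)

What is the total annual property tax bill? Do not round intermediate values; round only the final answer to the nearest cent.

$32,634.78

Assessed value = $1,421,700 × 0.67 = $952,539
Disability exemption = min($75,000, 10% × $952,539) = min($75,000, $95,253.9) = $75,000 (dollar cap binds)
Taxable value = $952,539 − $120,000 − $75,000 = $757,539
City of Stonebridge: $757,539 × 0.01224 = $9,272.27736
Ferndale County: $757,539 × 0.0135 = $10,226.7765
Glenbar Unified SD: $757,539 × 0.01208 = $9,151.07112
Transit Authority: $757,539 × 0.00526 = $3,984.65514
Total = $32,634.78012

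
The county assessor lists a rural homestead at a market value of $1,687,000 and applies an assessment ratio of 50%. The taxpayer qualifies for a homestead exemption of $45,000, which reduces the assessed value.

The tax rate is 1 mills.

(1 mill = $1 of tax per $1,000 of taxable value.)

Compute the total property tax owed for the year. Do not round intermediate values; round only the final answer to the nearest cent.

$798.50

Assessed value = $1,687,000 × 0.5 = $843,500
Taxable value = $843,500 − $45,000 = $798,500
Tax = $798,500 × 0.001 = $798.5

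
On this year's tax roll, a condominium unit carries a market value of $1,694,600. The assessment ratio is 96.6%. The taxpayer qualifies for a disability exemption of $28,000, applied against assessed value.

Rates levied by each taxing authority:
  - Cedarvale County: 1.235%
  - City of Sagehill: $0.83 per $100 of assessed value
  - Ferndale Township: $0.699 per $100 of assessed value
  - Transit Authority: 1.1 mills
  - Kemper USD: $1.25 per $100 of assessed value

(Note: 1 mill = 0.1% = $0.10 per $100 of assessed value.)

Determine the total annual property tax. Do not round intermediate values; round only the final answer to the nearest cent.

Assessed value = $1,694,600 × 0.966 = $1,636,983.6
Taxable value = $1,636,983.6 − $28,000 = $1,608,983.6
Cedarvale County: $1,608,983.6 × 0.01235 = $19,870.94746
City of Sagehill: $1,608,983.6 × 0.0083 = $13,354.56388
Ferndale Township: $1,608,983.6 × 0.00699 = $11,246.795364
Transit Authority: $1,608,983.6 × 0.0011 = $1,769.88196
Kemper USD: $1,608,983.6 × 0.0125 = $20,112.295
Total = $66,354.483664

$66,354.48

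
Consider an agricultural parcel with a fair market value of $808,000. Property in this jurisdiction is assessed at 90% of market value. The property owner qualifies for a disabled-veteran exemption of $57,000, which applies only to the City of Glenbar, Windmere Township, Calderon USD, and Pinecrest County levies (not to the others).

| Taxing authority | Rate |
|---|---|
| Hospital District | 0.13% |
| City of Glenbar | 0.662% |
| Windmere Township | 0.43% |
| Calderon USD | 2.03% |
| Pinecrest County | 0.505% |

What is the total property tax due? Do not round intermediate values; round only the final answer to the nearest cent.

$25,253.51

Assessed value = $808,000 × 0.9 = $727,200
Hospital District: $727,200 × 0.0013 = $945.36
City of Glenbar: ($727,200 − $57,000) × 0.00662 = $670,200 × 0.00662 = $4,436.724
Windmere Township: ($727,200 − $57,000) × 0.0043 = $670,200 × 0.0043 = $2,881.86
Calderon USD: ($727,200 − $57,000) × 0.0203 = $670,200 × 0.0203 = $13,605.06
Pinecrest County: ($727,200 − $57,000) × 0.00505 = $670,200 × 0.00505 = $3,384.51
Total = $25,253.514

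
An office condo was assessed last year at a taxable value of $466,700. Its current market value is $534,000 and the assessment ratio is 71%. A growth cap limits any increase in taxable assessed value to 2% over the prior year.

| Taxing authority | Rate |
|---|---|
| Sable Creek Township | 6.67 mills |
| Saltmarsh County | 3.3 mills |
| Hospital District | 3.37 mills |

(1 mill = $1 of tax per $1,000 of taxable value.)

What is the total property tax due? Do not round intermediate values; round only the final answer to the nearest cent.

Uncapped assessed value = $534,000 × 0.71 = $379,140
Cap limit = $466,700 × 1.02 = $476,034
Taxable assessed value = min($379,140, $476,034) = $379,140 (cap does not bind)
Sable Creek Township: $379,140 × 0.00667 = $2,528.8638
Saltmarsh County: $379,140 × 0.0033 = $1,251.162
Hospital District: $379,140 × 0.00337 = $1,277.7018
Total = $5,057.7276

$5,057.73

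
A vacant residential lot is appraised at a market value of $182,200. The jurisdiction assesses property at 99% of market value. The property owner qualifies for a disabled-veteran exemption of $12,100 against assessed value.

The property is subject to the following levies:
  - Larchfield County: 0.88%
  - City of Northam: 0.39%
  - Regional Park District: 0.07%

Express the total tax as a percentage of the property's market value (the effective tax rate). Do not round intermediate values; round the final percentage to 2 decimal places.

Assessed value = $182,200 × 0.99 = $180,378
Taxable value = $180,378 − $12,100 = $168,278
Larchfield County: $168,278 × 0.0088 = $1,480.8464
City of Northam: $168,278 × 0.0039 = $656.2842
Regional Park District: $168,278 × 0.0007 = $117.7946
Total tax = $2,254.9252
Effective rate = $2,254.9252 ÷ $182,200 = 1.24% of market value

1.24%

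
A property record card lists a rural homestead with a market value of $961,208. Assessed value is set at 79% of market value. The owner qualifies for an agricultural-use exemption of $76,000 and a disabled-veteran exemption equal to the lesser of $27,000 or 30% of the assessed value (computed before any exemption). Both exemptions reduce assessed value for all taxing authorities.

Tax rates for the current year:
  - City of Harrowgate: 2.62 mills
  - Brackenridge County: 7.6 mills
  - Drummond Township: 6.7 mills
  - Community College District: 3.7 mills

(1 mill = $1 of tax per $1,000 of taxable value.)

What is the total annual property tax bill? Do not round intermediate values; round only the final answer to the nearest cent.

$13,534.03

Assessed value = $961,208 × 0.79 = $759,354.32
Disabled-veteran exemption = min($27,000, 30% × $759,354.32) = min($27,000, $227,806.296) = $27,000 (dollar cap binds)
Taxable value = $759,354.32 − $76,000 − $27,000 = $656,354.32
City of Harrowgate: $656,354.32 × 0.00262 = $1,719.6483184
Brackenridge County: $656,354.32 × 0.0076 = $4,988.292832
Drummond Township: $656,354.32 × 0.0067 = $4,397.573944
Community College District: $656,354.32 × 0.0037 = $2,428.510984
Total = $13,534.0260784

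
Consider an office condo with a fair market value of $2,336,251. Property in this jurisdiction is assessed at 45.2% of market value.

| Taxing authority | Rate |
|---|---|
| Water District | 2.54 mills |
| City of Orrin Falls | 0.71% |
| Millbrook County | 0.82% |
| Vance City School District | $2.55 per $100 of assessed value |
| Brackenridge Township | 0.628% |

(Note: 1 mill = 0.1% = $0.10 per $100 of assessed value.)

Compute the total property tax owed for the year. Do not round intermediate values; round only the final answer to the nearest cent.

$52,398.00

Assessed value = $2,336,251 × 0.452 = $1,055,985.452
Water District: $1,055,985.452 × 0.00254 = $2,682.20304808
City of Orrin Falls: $1,055,985.452 × 0.0071 = $7,497.4967092
Millbrook County: $1,055,985.452 × 0.0082 = $8,659.0807064
Vance City School District: $1,055,985.452 × 0.0255 = $26,927.629026
Brackenridge Township: $1,055,985.452 × 0.00628 = $6,631.58863856
Total = $52,397.99812824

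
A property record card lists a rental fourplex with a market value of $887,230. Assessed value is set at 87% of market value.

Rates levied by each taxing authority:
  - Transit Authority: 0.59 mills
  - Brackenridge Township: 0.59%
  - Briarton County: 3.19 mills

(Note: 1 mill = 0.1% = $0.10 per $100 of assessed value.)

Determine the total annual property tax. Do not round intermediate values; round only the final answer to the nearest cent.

$7,471.90

Assessed value = $887,230 × 0.87 = $771,890.1
Transit Authority: $771,890.1 × 0.00059 = $455.415159
Brackenridge Township: $771,890.1 × 0.0059 = $4,554.15159
Briarton County: $771,890.1 × 0.00319 = $2,462.329419
Total = $7,471.896168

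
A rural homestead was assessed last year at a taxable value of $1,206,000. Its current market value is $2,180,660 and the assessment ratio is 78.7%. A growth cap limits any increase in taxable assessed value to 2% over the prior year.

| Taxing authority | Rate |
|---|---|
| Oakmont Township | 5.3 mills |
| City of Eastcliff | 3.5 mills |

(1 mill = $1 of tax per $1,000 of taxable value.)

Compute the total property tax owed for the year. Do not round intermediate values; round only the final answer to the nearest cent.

$10,825.06

Uncapped assessed value = $2,180,660 × 0.787 = $1,716,179.42
Cap limit = $1,206,000 × 1.02 = $1,230,120
Taxable assessed value = min($1,716,179.42, $1,230,120) = $1,230,120 (cap binds)
Oakmont Township: $1,230,120 × 0.0053 = $6,519.636
City of Eastcliff: $1,230,120 × 0.0035 = $4,305.42
Total = $10,825.056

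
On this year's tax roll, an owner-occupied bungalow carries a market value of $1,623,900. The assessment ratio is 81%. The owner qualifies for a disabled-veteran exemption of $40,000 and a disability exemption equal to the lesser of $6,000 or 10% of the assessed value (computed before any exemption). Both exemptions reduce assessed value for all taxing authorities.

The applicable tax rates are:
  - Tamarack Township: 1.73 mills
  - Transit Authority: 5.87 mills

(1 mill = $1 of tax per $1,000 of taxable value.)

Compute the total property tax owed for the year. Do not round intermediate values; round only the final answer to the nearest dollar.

$9,647

Assessed value = $1,623,900 × 0.81 = $1,315,359
Disability exemption = min($6,000, 10% × $1,315,359) = min($6,000, $131,535.9) = $6,000 (dollar cap binds)
Taxable value = $1,315,359 − $40,000 − $6,000 = $1,269,359
Tamarack Township: $1,269,359 × 0.00173 = $2,195.99107
Transit Authority: $1,269,359 × 0.00587 = $7,451.13733
Total = $9,647.1284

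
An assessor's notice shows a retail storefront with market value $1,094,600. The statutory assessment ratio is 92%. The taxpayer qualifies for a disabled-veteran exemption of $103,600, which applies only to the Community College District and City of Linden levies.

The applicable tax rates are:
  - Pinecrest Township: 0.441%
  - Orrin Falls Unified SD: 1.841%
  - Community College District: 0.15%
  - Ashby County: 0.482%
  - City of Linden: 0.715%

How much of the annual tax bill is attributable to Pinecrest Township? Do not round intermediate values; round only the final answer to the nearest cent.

Assessed value = $1,094,600 × 0.92 = $1,007,032
Pinecrest Township taxable value = $1,007,032 (exemption does not apply)
Pinecrest Township levy = $1,007,032 × 0.00441 = $4,441.01112

$4,441.01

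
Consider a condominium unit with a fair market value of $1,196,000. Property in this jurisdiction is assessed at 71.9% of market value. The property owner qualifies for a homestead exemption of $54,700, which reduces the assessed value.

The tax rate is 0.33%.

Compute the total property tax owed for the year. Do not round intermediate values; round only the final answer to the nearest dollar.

$2,657

Assessed value = $1,196,000 × 0.719 = $859,924
Taxable value = $859,924 − $54,700 = $805,224
Tax = $805,224 × 0.0033 = $2,657.2392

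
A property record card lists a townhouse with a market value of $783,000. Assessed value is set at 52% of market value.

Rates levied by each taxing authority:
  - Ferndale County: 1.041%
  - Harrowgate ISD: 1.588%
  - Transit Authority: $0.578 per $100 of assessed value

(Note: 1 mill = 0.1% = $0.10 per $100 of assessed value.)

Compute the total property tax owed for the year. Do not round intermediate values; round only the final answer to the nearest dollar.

$13,058

Assessed value = $783,000 × 0.52 = $407,160
Ferndale County: $407,160 × 0.01041 = $4,238.5356
Harrowgate ISD: $407,160 × 0.01588 = $6,465.7008
Transit Authority: $407,160 × 0.00578 = $2,353.3848
Total = $13,057.6212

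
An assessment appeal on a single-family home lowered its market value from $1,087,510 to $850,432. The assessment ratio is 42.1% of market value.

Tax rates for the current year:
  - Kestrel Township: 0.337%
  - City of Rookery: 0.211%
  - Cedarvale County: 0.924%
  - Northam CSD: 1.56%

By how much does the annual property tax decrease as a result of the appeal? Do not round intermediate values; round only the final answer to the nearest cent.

$3,026.23

Old assessed value = $1,087,510 × 0.421 = $457,841.71
New assessed value = $850,432 × 0.421 = $358,031.872
Combined rate = 0.00337 + 0.00211 + 0.00924 + 0.0156 = 0.03032
Old tax = $457,841.71 × 0.03032 = $13,881.7606472
New tax = $358,031.872 × 0.03032 = $10,855.52635904
Reduction = $13,881.7606472 − $10,855.52635904 = $3,026.23428816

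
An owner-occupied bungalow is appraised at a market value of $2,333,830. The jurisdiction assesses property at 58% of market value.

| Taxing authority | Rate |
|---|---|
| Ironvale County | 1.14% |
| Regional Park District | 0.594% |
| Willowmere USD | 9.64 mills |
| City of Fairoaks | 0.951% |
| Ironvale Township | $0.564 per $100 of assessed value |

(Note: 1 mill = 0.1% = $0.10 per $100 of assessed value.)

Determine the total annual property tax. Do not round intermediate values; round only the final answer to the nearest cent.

$57,028.07

Assessed value = $2,333,830 × 0.58 = $1,353,621.4
Ironvale County: $1,353,621.4 × 0.0114 = $15,431.28396
Regional Park District: $1,353,621.4 × 0.00594 = $8,040.511116
Willowmere USD: $1,353,621.4 × 0.00964 = $13,048.910296
City of Fairoaks: $1,353,621.4 × 0.00951 = $12,872.939514
Ironvale Township: $1,353,621.4 × 0.00564 = $7,634.424696
Total = $57,028.069582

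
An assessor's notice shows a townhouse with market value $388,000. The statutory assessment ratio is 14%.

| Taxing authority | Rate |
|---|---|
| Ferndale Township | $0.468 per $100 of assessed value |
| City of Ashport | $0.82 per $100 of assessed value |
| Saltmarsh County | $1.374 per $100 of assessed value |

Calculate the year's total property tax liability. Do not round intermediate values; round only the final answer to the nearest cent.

$1,446.00

Assessed value = $388,000 × 0.14 = $54,320
Ferndale Township: $54,320 × 0.00468 = $254.2176
City of Ashport: $54,320 × 0.0082 = $445.424
Saltmarsh County: $54,320 × 0.01374 = $746.3568
Total = $254.2176 + $445.424 + $746.3568 = $1,445.9984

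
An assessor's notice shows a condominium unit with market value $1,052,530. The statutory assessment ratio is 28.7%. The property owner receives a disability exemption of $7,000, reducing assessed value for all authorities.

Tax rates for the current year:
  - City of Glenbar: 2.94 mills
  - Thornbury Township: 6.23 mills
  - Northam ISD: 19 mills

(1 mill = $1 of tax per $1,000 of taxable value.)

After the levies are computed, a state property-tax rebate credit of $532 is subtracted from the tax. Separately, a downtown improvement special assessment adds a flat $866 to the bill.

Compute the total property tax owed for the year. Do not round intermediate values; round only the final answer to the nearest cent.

Assessed value = $1,052,530 × 0.287 = $302,076.11
Taxable value = $302,076.11 − $7,000 = $295,076.11
City of Glenbar: $295,076.11 × 0.00294 = $867.5237634
Thornbury Township: $295,076.11 × 0.00623 = $1,838.3241653
Northam ISD: $295,076.11 × 0.019 = $5,606.44609
Levies subtotal = $8,312.2940187
After credit = $8,312.2940187 − $532 = $7,780.2940187
Total = $7,780.2940187 + $866 = $8,646.2940187

$8,646.29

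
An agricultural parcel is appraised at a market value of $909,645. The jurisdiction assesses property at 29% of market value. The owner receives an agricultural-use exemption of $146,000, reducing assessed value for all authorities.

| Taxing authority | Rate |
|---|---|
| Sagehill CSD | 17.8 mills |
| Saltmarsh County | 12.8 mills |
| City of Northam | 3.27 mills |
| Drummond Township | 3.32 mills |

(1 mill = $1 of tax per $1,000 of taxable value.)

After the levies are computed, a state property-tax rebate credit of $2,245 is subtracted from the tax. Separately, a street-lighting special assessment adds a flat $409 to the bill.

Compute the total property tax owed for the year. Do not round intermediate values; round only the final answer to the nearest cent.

Assessed value = $909,645 × 0.29 = $263,797.05
Taxable value = $263,797.05 − $146,000 = $117,797.05
Sagehill CSD: $117,797.05 × 0.0178 = $2,096.78749
Saltmarsh County: $117,797.05 × 0.0128 = $1,507.80224
City of Northam: $117,797.05 × 0.00327 = $385.1963535
Drummond Township: $117,797.05 × 0.00332 = $391.086206
Levies subtotal = $4,380.8722895
After credit = $4,380.8722895 − $2,245 = $2,135.8722895
Total = $2,135.8722895 + $409 = $2,544.8722895

$2,544.87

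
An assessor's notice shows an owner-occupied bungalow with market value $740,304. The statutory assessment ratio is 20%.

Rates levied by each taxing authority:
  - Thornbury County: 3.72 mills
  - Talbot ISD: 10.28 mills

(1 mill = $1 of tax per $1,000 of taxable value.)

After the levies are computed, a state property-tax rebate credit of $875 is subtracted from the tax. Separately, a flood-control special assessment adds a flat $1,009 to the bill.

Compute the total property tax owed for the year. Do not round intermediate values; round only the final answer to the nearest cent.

$2,206.85

Assessed value = $740,304 × 0.2 = $148,060.8
Thornbury County: $148,060.8 × 0.00372 = $550.786176
Talbot ISD: $148,060.8 × 0.01028 = $1,522.065024
Levies subtotal = $2,072.8512
After credit = $2,072.8512 − $875 = $1,197.8512
Total = $1,197.8512 + $1,009 = $2,206.8512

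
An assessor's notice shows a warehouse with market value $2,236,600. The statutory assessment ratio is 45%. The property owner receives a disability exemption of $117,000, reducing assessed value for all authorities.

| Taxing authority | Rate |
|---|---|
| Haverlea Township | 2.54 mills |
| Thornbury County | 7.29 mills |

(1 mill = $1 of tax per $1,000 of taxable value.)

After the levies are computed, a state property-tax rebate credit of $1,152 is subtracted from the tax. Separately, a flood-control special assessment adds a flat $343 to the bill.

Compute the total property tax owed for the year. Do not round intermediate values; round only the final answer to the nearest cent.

Assessed value = $2,236,600 × 0.45 = $1,006,470
Taxable value = $1,006,470 − $117,000 = $889,470
Haverlea Township: $889,470 × 0.00254 = $2,259.2538
Thornbury County: $889,470 × 0.00729 = $6,484.2363
Levies subtotal = $8,743.4901
After credit = $8,743.4901 − $1,152 = $7,591.4901
Total = $7,591.4901 + $343 = $7,934.4901

$7,934.49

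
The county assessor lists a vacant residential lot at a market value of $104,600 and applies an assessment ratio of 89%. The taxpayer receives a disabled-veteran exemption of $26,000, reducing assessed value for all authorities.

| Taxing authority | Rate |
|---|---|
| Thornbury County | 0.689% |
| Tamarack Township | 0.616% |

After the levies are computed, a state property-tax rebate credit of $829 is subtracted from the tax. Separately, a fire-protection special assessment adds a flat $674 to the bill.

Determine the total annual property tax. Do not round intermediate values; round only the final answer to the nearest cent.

Assessed value = $104,600 × 0.89 = $93,094
Taxable value = $93,094 − $26,000 = $67,094
Thornbury County: $67,094 × 0.00689 = $462.27766
Tamarack Township: $67,094 × 0.00616 = $413.29904
Levies subtotal = $875.5767
After credit = $875.5767 − $829 = $46.5767
Total = $46.5767 + $674 = $720.5767

$720.58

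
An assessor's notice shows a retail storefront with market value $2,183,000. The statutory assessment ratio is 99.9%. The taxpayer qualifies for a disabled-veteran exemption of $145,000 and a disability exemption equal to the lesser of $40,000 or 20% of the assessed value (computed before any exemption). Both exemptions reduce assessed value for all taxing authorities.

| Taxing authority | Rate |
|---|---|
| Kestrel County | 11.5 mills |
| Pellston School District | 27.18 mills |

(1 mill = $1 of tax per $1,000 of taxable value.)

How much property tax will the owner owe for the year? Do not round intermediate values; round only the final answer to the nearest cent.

Assessed value = $2,183,000 × 0.999 = $2,180,817
Disability exemption = min($40,000, 20% × $2,180,817) = min($40,000, $436,163.4) = $40,000 (dollar cap binds)
Taxable value = $2,180,817 − $145,000 − $40,000 = $1,995,817
Kestrel County: $1,995,817 × 0.0115 = $22,951.8955
Pellston School District: $1,995,817 × 0.02718 = $54,246.30606
Total = $77,198.20156

$77,198.20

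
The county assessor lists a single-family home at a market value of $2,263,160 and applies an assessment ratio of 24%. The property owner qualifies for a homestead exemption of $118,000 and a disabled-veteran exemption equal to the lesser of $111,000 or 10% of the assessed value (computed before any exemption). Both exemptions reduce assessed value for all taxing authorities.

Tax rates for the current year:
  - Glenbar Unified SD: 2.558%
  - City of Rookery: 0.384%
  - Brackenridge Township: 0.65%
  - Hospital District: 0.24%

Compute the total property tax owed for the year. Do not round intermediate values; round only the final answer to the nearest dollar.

$14,211

Assessed value = $2,263,160 × 0.24 = $543,158.4
Disabled-veteran exemption = min($111,000, 10% × $543,158.4) = min($111,000, $54,315.84) = $54,315.84 (percentage binds)
Taxable value = $543,158.4 − $118,000 − $54,315.84 = $370,842.56
Glenbar Unified SD: $370,842.56 × 0.02558 = $9,486.1526848
City of Rookery: $370,842.56 × 0.00384 = $1,424.0354304
Brackenridge Township: $370,842.56 × 0.0065 = $2,410.47664
Hospital District: $370,842.56 × 0.0024 = $890.022144
Total = $14,210.6868992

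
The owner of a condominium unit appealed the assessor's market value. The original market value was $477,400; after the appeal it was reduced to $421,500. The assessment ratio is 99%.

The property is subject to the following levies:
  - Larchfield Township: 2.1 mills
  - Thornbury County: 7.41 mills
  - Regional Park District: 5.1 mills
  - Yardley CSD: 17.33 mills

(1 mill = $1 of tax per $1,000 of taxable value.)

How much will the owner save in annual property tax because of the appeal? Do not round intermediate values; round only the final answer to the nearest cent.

Old assessed value = $477,400 × 0.99 = $472,626
New assessed value = $421,500 × 0.99 = $417,285
Combined rate = 0.0021 + 0.00741 + 0.0051 + 0.01733 = 0.03194
Old tax = $472,626 × 0.03194 = $15,095.67444
New tax = $417,285 × 0.03194 = $13,328.0829
Reduction = $15,095.67444 − $13,328.0829 = $1,767.59154

$1,767.59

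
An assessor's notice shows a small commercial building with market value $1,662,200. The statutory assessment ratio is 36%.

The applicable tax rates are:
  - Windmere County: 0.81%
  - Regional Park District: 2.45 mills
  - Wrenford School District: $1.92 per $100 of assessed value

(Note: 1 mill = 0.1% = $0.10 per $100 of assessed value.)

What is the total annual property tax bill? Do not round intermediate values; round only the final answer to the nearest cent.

$17,802.16

Assessed value = $1,662,200 × 0.36 = $598,392
Windmere County: $598,392 × 0.0081 = $4,846.9752
Regional Park District: $598,392 × 0.00245 = $1,466.0604
Wrenford School District: $598,392 × 0.0192 = $11,489.1264
Total = $17,802.162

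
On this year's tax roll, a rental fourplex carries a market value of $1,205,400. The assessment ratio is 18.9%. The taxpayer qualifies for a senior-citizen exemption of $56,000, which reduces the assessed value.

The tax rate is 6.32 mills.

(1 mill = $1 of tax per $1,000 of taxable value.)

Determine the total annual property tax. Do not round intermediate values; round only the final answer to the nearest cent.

$1,085.91

Assessed value = $1,205,400 × 0.189 = $227,820.6
Taxable value = $227,820.6 − $56,000 = $171,820.6
Tax = $171,820.6 × 0.00632 = $1,085.906192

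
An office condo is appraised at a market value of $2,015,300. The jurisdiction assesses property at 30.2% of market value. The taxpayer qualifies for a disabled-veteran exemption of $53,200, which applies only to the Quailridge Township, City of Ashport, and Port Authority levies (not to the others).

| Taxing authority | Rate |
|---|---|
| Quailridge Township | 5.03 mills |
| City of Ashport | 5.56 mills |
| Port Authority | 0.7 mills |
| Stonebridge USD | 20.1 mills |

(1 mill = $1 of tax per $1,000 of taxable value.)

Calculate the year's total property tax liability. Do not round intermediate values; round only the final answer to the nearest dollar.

Assessed value = $2,015,300 × 0.302 = $608,620.6
Quailridge Township: ($608,620.6 − $53,200) × 0.00503 = $555,420.6 × 0.00503 = $2,793.765618
City of Ashport: ($608,620.6 − $53,200) × 0.00556 = $555,420.6 × 0.00556 = $3,088.138536
Port Authority: ($608,620.6 − $53,200) × 0.0007 = $555,420.6 × 0.0007 = $388.79442
Stonebridge USD: $608,620.6 × 0.0201 = $12,233.27406
Total = $18,503.972634

$18,504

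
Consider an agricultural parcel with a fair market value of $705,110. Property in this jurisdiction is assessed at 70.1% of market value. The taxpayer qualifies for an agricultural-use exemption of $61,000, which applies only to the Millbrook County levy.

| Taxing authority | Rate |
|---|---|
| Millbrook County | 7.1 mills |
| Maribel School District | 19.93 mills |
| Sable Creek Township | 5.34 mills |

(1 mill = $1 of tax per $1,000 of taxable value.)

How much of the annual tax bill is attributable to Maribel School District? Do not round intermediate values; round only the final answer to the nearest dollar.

Assessed value = $705,110 × 0.701 = $494,282.11
Maribel School District taxable value = $494,282.11 (exemption does not apply)
Maribel School District levy = $494,282.11 × 0.01993 = $9,851.0424523

$9,851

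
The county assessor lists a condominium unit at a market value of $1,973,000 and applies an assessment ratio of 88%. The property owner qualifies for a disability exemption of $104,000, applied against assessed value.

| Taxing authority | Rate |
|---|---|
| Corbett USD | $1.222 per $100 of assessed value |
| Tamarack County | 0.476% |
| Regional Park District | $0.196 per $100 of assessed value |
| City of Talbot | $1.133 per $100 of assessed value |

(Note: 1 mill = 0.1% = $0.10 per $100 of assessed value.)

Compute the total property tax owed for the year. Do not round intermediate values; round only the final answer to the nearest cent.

$49,407.90

Assessed value = $1,973,000 × 0.88 = $1,736,240
Taxable value = $1,736,240 − $104,000 = $1,632,240
Corbett USD: $1,632,240 × 0.01222 = $19,945.9728
Tamarack County: $1,632,240 × 0.00476 = $7,769.4624
Regional Park District: $1,632,240 × 0.00196 = $3,199.1904
City of Talbot: $1,632,240 × 0.01133 = $18,493.2792
Total = $49,407.9048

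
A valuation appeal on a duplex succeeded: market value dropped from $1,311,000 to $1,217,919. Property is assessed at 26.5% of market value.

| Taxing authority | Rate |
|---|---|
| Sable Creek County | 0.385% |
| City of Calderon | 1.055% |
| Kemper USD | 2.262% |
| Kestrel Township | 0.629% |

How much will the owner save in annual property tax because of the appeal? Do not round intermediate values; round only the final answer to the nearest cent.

Old assessed value = $1,311,000 × 0.265 = $347,415
New assessed value = $1,217,919 × 0.265 = $322,748.535
Combined rate = 0.00385 + 0.01055 + 0.02262 + 0.00629 = 0.04331
Old tax = $347,415 × 0.04331 = $15,046.54365
New tax = $322,748.535 × 0.04331 = $13,978.23905085
Reduction = $15,046.54365 − $13,978.23905085 = $1,068.30459915

$1,068.30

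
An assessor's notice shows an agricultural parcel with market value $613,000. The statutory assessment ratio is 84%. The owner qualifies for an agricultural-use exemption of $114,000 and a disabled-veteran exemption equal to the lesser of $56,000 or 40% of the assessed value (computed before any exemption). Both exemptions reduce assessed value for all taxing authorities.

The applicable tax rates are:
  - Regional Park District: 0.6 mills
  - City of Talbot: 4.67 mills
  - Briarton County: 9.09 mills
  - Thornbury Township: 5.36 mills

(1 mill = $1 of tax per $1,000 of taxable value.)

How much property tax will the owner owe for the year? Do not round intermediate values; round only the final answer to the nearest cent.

$6,801.82

Assessed value = $613,000 × 0.84 = $514,920
Disabled-veteran exemption = min($56,000, 40% × $514,920) = min($56,000, $205,968) = $56,000 (dollar cap binds)
Taxable value = $514,920 − $114,000 − $56,000 = $344,920
Regional Park District: $344,920 × 0.0006 = $206.952
City of Talbot: $344,920 × 0.00467 = $1,610.7764
Briarton County: $344,920 × 0.00909 = $3,135.3228
Thornbury Township: $344,920 × 0.00536 = $1,848.7712
Total = $6,801.8224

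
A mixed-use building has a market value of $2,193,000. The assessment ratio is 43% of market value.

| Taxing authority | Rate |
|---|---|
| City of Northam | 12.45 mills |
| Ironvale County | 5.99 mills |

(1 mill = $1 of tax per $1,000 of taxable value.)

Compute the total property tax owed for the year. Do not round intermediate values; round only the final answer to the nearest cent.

Assessed value = $2,193,000 × 0.43 = $942,990
City of Northam: $942,990 × 0.01245 = $11,740.2255
Ironvale County: $942,990 × 0.00599 = $5,648.5101
Total = $11,740.2255 + $5,648.5101 = $17,388.7356

$17,388.74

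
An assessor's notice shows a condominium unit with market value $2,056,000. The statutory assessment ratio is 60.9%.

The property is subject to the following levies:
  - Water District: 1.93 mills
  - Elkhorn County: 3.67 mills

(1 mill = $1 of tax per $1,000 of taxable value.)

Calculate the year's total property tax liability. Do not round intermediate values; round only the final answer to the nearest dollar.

Assessed value = $2,056,000 × 0.609 = $1,252,104
Water District: $1,252,104 × 0.00193 = $2,416.56072
Elkhorn County: $1,252,104 × 0.00367 = $4,595.22168
Total = $2,416.56072 + $4,595.22168 = $7,011.7824

$7,012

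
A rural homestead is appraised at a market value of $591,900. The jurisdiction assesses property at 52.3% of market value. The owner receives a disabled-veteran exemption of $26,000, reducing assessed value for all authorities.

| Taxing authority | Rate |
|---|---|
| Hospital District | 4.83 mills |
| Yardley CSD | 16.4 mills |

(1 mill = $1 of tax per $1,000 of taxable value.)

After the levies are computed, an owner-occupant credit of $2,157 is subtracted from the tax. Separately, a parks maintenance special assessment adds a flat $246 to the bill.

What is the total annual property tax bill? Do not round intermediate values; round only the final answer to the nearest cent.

$4,109.06

Assessed value = $591,900 × 0.523 = $309,563.7
Taxable value = $309,563.7 − $26,000 = $283,563.7
Hospital District: $283,563.7 × 0.00483 = $1,369.612671
Yardley CSD: $283,563.7 × 0.0164 = $4,650.44468
Levies subtotal = $6,020.057351
After credit = $6,020.057351 − $2,157 = $3,863.057351
Total = $3,863.057351 + $246 = $4,109.057351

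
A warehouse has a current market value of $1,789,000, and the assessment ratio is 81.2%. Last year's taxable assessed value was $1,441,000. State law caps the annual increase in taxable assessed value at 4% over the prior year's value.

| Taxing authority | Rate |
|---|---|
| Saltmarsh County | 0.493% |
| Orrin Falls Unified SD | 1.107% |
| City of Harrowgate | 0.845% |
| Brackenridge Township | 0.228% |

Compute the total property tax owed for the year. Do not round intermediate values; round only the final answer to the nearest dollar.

$38,830

Uncapped assessed value = $1,789,000 × 0.812 = $1,452,668
Cap limit = $1,441,000 × 1.04 = $1,498,640
Taxable assessed value = min($1,452,668, $1,498,640) = $1,452,668 (cap does not bind)
Saltmarsh County: $1,452,668 × 0.00493 = $7,161.65324
Orrin Falls Unified SD: $1,452,668 × 0.01107 = $16,081.03476
City of Harrowgate: $1,452,668 × 0.00845 = $12,275.0446
Brackenridge Township: $1,452,668 × 0.00228 = $3,312.08304
Total = $38,829.81564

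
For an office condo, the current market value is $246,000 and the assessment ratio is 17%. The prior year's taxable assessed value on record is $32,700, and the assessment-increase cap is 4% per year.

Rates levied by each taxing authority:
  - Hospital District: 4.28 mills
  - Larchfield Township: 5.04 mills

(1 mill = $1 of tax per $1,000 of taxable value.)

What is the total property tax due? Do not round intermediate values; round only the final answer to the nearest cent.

Uncapped assessed value = $246,000 × 0.17 = $41,820
Cap limit = $32,700 × 1.04 = $34,008
Taxable assessed value = min($41,820, $34,008) = $34,008 (cap binds)
Hospital District: $34,008 × 0.00428 = $145.55424
Larchfield Township: $34,008 × 0.00504 = $171.40032
Total = $316.95456

$316.95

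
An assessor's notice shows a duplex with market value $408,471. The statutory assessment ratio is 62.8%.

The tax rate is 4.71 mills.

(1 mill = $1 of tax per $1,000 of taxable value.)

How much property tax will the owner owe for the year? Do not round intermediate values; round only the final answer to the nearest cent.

$1,208.21

Assessed value = $408,471 × 0.628 = $256,519.788
Tax = $256,519.788 × 0.00471 = $1,208.20820148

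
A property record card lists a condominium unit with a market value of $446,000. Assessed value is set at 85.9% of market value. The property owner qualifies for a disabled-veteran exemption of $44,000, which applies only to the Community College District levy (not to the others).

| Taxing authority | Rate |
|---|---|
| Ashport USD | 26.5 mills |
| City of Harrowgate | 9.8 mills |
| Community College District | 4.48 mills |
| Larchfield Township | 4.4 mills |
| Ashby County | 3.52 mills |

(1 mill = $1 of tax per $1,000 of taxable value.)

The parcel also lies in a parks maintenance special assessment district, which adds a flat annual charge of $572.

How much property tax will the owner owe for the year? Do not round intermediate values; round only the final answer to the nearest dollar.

Assessed value = $446,000 × 0.859 = $383,114
Ashport USD: $383,114 × 0.0265 = $10,152.521
City of Harrowgate: $383,114 × 0.0098 = $3,754.5172
Community College District: ($383,114 − $44,000) × 0.00448 = $339,114 × 0.00448 = $1,519.23072
Larchfield Township: $383,114 × 0.0044 = $1,685.7016
Ashby County: $383,114 × 0.00352 = $1,348.56128
Levies subtotal = $18,460.5318
Total = $18,460.5318 + $572 = $19,032.5318

$19,033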